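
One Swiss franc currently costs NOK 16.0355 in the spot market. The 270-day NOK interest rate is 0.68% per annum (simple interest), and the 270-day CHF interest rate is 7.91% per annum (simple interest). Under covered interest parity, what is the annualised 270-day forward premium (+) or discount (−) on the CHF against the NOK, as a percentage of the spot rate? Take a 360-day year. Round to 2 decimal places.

-6.83%

T = 270/360 years.
CIP forward (NOK per CHF) = 16.0355 × 1.005100/1.059325 = 15.2146707.
(F − S)/S ÷ T = (15.2146707 − 16.0355)/16.0355/(270/360) = -0.068251 → -6.83%.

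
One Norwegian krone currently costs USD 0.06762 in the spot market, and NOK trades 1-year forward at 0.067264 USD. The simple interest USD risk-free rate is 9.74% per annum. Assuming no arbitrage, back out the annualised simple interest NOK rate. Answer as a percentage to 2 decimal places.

10.32%

T = 1 year.
CIP gives F = S · g_USD/g_NOK, so g_USD/g_NOK = 0.067264/0.06762 = 0.9947353.
The USD side grows by 1 + 0.0974×1 = 1.097400.
Hence g_NOK = 1.1032081.
r = (1.1032081 − 1)/1 = 0.103208 → 10.32%.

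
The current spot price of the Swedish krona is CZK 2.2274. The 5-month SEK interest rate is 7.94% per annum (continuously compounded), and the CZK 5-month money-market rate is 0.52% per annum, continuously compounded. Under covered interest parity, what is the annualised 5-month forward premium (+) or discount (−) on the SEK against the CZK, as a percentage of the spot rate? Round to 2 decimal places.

-7.31%

T = 5/12 years.
F = S · g_CZK/g_SEK = 2.2274 × 1.002169/1.0336367 = 2.1595898.
(F − S)/S ÷ T = (2.1595898 − 2.2274)/2.2274/(5/12) = -0.073065 → -7.31%.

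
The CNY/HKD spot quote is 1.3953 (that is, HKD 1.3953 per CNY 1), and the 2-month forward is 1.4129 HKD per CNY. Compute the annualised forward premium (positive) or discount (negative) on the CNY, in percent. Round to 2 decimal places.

T = 2/12 years.
CNY trades forward at +1.26138% vs spot over the period.
Per annum: 0.0126138 / (2/12) = 0.075683 = 7.57%.

+7.57%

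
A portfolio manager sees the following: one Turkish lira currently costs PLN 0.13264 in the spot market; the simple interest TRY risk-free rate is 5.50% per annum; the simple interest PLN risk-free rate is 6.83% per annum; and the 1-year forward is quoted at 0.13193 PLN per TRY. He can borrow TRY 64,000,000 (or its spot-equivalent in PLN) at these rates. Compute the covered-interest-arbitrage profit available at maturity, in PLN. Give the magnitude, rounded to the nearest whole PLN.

T = 1 year.
Keep in TRY, deliver into the forward: 64,000,000·1.055000·0.13193 = PLN 8,907,913.60.
Swap to PLN now, deposit: 64,000,000·0.13264·1.068300 = PLN 9,068,755.97.
The quoted forward undervalues TRY, so borrow TRY, convert to PLN at spot, deposit the PLN at 6.83%, and buy TRY forward at 0.13193 to cover the loan.
The gap between the two covered legs is PLN 160,842.

PLN 160,842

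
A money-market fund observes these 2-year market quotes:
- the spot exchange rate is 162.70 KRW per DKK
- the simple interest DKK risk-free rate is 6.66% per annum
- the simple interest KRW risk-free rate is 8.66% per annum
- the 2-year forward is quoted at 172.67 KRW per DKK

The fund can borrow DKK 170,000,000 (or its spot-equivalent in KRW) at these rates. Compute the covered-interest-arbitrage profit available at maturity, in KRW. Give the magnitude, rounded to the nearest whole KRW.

KRW 814,300,680

T = 2 years.
Keep in DKK, deliver into the forward: 170,000,000·1.133200·172.67 = KRW 33,263,839,480.00.
Swap to KRW now, deposit: 170,000,000·162.70·1.173200 = KRW 32,449,538,800.00.
The quoted forward overvalues DKK, so borrow KRW, buy DKK at spot, deposit the DKK at 6.66%, and sell the proceeds forward at 172.67.
Arbitrage profit = |33,263,839,480.00 − 32,449,538,800.00| = KRW 814,300,680.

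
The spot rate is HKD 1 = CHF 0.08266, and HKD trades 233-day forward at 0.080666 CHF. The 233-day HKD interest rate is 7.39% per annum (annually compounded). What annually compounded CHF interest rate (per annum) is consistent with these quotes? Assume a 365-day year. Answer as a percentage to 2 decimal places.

T = 233/365 years.
CIP gives F = S · g_CHF/g_HKD, so g_CHF/g_HKD = 0.080666/0.08266 = 0.9758771.
The HKD side grows by (1 + 0.0739)^(233/365) = 1.0465644.
That pins the CHF growth at 1.0213182.
Annualise: 1.0213182^(365/233) − 1 = 0.033597 = 3.36%.

3.36%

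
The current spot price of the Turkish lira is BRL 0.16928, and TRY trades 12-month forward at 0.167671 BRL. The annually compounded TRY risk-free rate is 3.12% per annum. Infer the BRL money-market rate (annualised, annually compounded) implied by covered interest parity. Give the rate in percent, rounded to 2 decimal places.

T = 1 year.
By CIP, F/S equals the BRL-to-TRY growth ratio: 0.167671/0.16928 = 0.9904950.
The TRY side grows by (1 + 0.0312)^1 = 1.031200.
So the BRL growth factor = 1.0213984.
Annualise: 1.0213984^(1/1) − 1 = 0.021398 = 2.14%.

2.14%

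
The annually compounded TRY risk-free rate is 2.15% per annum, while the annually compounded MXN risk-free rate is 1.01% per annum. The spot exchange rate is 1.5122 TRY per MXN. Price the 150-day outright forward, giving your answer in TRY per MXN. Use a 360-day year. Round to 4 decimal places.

T = 150/360 years.
Growth of 1 TRY over T: (1 + 0.0215)^(150/360) = 1.0089028.
MXN growth factor: (1 + 0.0101)^(150/360) = 1.004196.
Forward (TRY per MXN) = 1.5122 × 1.0089028 / 1.004196 = 1.519288.

1.5193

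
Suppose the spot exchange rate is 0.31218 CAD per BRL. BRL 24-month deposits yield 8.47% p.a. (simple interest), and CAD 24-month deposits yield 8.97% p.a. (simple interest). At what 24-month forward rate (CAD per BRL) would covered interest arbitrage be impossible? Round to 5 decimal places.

0.31485

T = 2 years.
CAD growth factor: 1 + 0.0897×2 = 1.179400.
Growth of 1 BRL over T: 1 + 0.0847×2 = 1.169400.
Forward (CAD per BRL) = 0.31218 × 1.179400 / 1.169400 = 0.3148496.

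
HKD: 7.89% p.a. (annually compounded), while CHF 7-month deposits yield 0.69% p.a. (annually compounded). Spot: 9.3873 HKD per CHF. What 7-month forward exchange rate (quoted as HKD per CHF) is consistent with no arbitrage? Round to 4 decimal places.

T = 7/12 years.
HKD accumulates by (1 + 0.0789)^(7/12) = 1.0452954.
Growth of 1 CHF over T: (1 + 0.0069)^(7/12) = 1.0040192.
CIP: F = S · (grow HKD)/(grow CHF) = 9.3873 × 1.0452954/1.0040192 = 9.773221 HKD per CHF.

9.7732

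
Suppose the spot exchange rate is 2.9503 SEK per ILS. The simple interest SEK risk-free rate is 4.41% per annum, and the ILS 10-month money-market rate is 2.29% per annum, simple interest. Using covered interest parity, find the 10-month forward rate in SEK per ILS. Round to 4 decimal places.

3.0014

T = 10/12 years.
Growth of 1 SEK over T: 1 + 0.0441×10/12 = 1.036750.
ILS accumulates by 1 + 0.0229×10/12 = 1.0190833.
Forward (SEK per ILS) = 2.9503 × 1.036750 / 1.0190833 = 3.001446.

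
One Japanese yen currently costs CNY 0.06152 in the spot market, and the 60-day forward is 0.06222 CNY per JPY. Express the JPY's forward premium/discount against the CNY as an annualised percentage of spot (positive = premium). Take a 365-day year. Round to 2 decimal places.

+6.92%

T = 60/365 years.
JPY trades forward at +1.13784% vs spot over the period.
Annualise by dividing by T: 0.0113784 / (60/365) = 0.069219 → 6.92%.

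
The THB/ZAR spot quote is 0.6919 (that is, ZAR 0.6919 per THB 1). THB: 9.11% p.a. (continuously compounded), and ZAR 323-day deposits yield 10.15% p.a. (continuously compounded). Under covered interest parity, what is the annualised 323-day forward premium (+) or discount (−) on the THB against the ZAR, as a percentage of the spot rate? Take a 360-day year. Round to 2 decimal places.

T = 323/360 years.
No-arbitrage forward: 0.6919 × 1.0953435 / 1.0851703 = 0.6983864 ZAR/THB.
(F − S)/S ÷ T = (0.6983864 − 0.6919)/0.6919/(323/360) = 0.010449 → 1.04%.

+1.04%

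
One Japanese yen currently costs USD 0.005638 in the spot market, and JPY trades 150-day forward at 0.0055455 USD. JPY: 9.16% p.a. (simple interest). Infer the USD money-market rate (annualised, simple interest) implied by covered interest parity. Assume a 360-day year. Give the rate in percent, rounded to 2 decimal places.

5.07%

T = 150/360 years.
F/S = 0.0055455/0.005638 = 0.9835935 = (growth of USD) / (growth of JPY).
JPY growth factor: 1 + 0.0916×150/360 = 1.0381667.
So the USD growth factor = 1.021134.
(1.021134 − 1)/T = 0.050722, i.e. 5.07%.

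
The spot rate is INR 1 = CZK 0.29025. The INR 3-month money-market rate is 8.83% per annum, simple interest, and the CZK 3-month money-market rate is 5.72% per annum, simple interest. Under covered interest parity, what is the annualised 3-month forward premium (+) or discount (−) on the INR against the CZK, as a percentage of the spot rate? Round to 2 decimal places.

-3.04%

T = 3/12 years.
CIP forward (CZK per INR) = 0.29025 × 1.014300/1.022075 = 0.28804205.
Annualised premium = (F − S)/S × (1/T) = (0.28804205 − 0.29025)/0.29025 ÷ (3/12) = -3.04%.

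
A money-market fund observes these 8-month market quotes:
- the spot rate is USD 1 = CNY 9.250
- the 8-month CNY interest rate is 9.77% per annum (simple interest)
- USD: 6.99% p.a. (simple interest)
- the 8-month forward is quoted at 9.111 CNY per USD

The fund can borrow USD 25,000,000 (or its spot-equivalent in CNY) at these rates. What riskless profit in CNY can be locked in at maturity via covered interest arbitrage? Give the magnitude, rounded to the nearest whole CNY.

T = 8/12 years.
Invest the USD and cover forward: 25,000,000 × 1.046600 × 9.111 = CNY 238,389,315.00.
Convert at spot and invest in CNY: 25,000,000 × 9.250 × 1.06513333333 = CNY 246,312,083.33.
The quoted forward undervalues USD, so borrow USD, convert to CNY at spot, deposit the CNY at 9.77%, and buy USD forward at 9.111 to cover the loan.
Profit = 246,312,083.33 − 238,389,315.00 = CNY 7,922,768.

CNY 7,922,768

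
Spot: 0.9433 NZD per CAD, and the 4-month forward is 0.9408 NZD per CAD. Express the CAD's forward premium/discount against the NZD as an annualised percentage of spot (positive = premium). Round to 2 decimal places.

T = 4/12 years.
Period premium: (0.9408 − 0.9433)/0.9433 = -0.0026503.
×(1/T) gives -0.80% p.a.

-0.80%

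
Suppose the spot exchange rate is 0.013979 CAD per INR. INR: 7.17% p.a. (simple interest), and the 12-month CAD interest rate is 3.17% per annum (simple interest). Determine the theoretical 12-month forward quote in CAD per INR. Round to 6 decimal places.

T = 1 year.
Growth of 1 CAD over T: 1 + 0.0317×1 = 1.031700.
Growth of 1 INR over T: 1 + 0.0717×1 = 1.071700.
So F = 0.013979 × 1.031700 / 1.071700 = 0.01345725 (CAD/INR).

0.013457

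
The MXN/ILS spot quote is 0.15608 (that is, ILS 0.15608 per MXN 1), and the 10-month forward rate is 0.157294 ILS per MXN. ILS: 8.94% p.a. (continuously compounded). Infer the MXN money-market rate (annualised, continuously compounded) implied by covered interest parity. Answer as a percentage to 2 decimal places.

T = 10/12 years.
By CIP, F/S equals the ILS-to-MXN growth ratio: 0.157294/0.15608 = 1.0077781.
ILS growth factor: e^(0.0894×10/12) = 1.0773453.
So the MXN growth factor = 1.0690303.
r = ln(1.0690303)/(10/12) = 0.080102 → 8.01%.

8.01%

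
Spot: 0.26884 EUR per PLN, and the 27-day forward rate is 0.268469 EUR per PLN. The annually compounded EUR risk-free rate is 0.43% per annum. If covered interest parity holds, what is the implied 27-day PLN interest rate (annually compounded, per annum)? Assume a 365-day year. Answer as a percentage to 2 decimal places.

T = 27/365 years.
CIP gives F = S · g_EUR/g_PLN, so g_EUR/g_PLN = 0.268469/0.26884 = 0.9986200.
EUR growth factor: (1 + 0.0043)^(27/365) = 1.0003175.
Hence g_PLN = 1.0016998.
Annualise: 1.0016998^(365/27) − 1 = 0.023225 = 2.32%.

2.32%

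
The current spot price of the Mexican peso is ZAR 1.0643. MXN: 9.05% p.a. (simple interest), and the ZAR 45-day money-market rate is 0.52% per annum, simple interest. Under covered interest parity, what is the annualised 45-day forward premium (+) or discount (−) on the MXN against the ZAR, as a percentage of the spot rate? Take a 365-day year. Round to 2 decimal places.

-8.44%

T = 45/365 years.
No-arbitrage forward: 1.0643 × 1.0006411 / 1.0111575 = 1.0532309 ZAR/MXN.
Annualised premium = (F − S)/S × (1/T) = (1.0532309 − 1.0643)/1.0643 ÷ (45/365) = -8.44%.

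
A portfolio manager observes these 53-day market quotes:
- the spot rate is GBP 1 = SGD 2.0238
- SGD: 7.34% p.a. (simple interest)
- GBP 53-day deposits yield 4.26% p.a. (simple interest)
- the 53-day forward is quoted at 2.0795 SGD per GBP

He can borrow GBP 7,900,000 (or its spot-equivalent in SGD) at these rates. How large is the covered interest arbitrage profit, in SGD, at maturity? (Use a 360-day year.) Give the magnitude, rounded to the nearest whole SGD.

T = 53/360 years.
Route A — deposit GBP, sell forward: 7,900,000 × 1.0062716667 × 2.0795 = SGD 16,531,081.25.
Route B — convert at spot, deposit SGD: 7,900,000 × 2.0238 × 1.0108061111 = SGD 16,160,788.32.
The quoted forward overvalues GBP, so borrow SGD, buy GBP at spot, deposit the GBP at 4.26%, and sell the proceeds forward at 2.0795.
Arbitrage profit = |16,531,081.25 − 16,160,788.32| = SGD 370,293.

SGD 370,293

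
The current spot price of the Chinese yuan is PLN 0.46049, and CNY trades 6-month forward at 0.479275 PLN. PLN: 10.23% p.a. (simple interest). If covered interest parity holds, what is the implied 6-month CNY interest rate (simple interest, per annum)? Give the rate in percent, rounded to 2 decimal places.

1.99%

T = 6/12 years.
By CIP, F/S equals the PLN-to-CNY growth ratio: 0.479275/0.46049 = 1.0407935.
The PLN side grows by 1 + 0.1023×6/12 = 1.051150.
So the CNY growth factor = 1.0099506.
(1.0099506 − 1)/T = 0.019901, i.e. 1.99%.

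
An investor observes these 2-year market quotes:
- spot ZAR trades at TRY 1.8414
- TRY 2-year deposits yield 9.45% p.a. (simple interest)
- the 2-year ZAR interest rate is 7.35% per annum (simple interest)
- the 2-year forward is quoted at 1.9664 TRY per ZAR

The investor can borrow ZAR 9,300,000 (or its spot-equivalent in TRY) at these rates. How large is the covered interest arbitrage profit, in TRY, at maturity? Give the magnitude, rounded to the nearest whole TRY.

TRY 614,137

T = 2 years.
Route A — deposit ZAR, sell forward: 9,300,000 × 1.147000 × 1.9664 = TRY 20,975,785.44.
Route B — convert at spot, deposit TRY: 9,300,000 × 1.8414 × 1.189000 = TRY 20,361,648.78.
The quoted forward overvalues ZAR, so borrow TRY, buy ZAR at spot, deposit the ZAR at 7.35%, and sell the proceeds forward at 1.9664.
Profit = 20,975,785.44 − 20,361,648.78 = TRY 614,137.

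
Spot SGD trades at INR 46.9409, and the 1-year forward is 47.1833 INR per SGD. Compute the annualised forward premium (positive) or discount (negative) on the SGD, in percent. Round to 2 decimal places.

T = 1 year.
SGD trades forward at +0.51639% vs spot over the period.
×(1/T) gives 0.52% p.a.

+0.52%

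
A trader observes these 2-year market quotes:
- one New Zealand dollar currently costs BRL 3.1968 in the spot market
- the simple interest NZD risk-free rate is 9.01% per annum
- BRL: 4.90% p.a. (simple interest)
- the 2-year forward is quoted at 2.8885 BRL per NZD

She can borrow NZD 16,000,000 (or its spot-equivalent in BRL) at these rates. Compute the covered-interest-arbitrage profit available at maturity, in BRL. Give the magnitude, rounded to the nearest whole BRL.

BRL 1,617,259

T = 2 years.
Route A — deposit NZD, sell forward: 16,000,000 × 1.180200 × 2.8885 = BRL 54,544,123.20.
Route B — convert at spot, deposit BRL: 16,000,000 × 3.1968 × 1.098000 = BRL 56,161,382.40.
The quoted forward undervalues NZD, so borrow NZD, convert to BRL at spot, deposit the BRL at 4.90%, and buy NZD forward at 2.8885 to cover the loan.
Profit = 56,161,382.40 − 54,544,123.20 = BRL 1,617,259.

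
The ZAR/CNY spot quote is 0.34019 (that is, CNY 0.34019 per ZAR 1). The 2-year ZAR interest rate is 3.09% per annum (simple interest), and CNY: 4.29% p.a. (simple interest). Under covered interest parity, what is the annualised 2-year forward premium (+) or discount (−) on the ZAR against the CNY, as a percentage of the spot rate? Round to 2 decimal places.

+1.13%

T = 2 years.
No-arbitrage forward: 0.34019 × 1.085800 / 1.061800 = 0.34787936 CNY/ZAR.
Annualised premium = (F − S)/S × (1/T) = (0.34787936 − 0.34019)/0.34019 ÷ 2 = 1.13%.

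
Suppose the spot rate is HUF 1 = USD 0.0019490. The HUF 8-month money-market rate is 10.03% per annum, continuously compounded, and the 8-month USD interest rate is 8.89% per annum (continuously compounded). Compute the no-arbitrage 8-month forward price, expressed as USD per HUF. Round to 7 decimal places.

T = 8/12 years.
USD growth factor: e^(0.0889×8/12) = 1.0610582.
HUF growth factor: e^(0.1003×8/12) = 1.0691529.
So F = 0.001949 × 1.0610582 / 1.0691529 = 0.001934244 (USD/HUF).

0.0019342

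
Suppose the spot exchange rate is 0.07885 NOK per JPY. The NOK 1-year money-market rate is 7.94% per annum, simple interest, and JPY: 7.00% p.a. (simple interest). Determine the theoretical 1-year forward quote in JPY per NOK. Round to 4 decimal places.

T = 1 year.
NOK growth factor: 1 + 0.0794×1 = 1.079400.
JPY accumulates by 1 + 0.0700×1 = 1.070000.
Forward (NOK per JPY) = 0.07885 × 1.079400 / 1.070000 = 0.079542701.
Quoted the other way: 1/0.079542701 = 12.5719 JPY per NOK.

12.5719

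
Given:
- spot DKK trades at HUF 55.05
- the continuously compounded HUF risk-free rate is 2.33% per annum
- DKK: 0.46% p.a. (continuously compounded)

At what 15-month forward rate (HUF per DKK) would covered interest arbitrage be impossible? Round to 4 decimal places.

T = 15/12 years.
HUF growth factor: e^(0.0233×15/12) = 1.02955328.
DKK growth factor: e^(0.0046×15/12) = 1.00576656.
CIP: F = S · (grow HUF)/(grow DKK) = 55.05 × 1.02955328/1.00576656 = 56.351951 HUF per DKK.

56.3520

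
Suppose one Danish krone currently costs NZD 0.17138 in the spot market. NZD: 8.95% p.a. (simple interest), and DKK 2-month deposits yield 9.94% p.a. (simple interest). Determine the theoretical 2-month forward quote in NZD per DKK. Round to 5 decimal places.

T = 2/12 years.
NZD accumulates by 1 + 0.0895×2/12 = 1.0149167.
DKK accumulates by 1 + 0.0994×2/12 = 1.0165667.
CIP: F = S · (grow NZD)/(grow DKK) = 0.17138 × 1.0149167/1.0165667 = 0.1711018 NZD per DKK.

0.17110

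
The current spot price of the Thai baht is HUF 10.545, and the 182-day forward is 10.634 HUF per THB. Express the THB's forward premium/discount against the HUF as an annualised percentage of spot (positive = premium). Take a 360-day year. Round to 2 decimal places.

T = 182/360 years.
THB trades forward at +0.84400% vs spot over the period.
×(1/T) gives 1.67% p.a.

+1.67%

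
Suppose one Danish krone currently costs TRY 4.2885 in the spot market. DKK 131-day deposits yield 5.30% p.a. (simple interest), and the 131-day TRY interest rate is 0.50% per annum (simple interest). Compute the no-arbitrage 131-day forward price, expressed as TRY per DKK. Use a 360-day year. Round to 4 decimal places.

4.2150

T = 131/360 years.
Growth of 1 TRY over T: 1 + 0.0050×131/360 = 1.0018194.
DKK growth factor: 1 + 0.0530×131/360 = 1.0192861.
Forward (TRY per DKK) = 4.2885 × 1.0018194 / 1.0192861 = 4.215011.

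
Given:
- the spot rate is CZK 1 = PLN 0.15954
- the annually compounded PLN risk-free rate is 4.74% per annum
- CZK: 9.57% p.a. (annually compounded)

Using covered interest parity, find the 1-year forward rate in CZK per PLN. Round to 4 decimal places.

6.5571

T = 1 year.
PLN growth factor: (1 + 0.0474)^1 = 1.047400.
CZK growth factor: (1 + 0.0957)^1 = 1.095700.
Forward (PLN per CZK) = 0.15954 × 1.047400 / 1.095700 = 0.1525073.
Quoted the other way: 1/0.1525073 = 6.5571 CZK per PLN.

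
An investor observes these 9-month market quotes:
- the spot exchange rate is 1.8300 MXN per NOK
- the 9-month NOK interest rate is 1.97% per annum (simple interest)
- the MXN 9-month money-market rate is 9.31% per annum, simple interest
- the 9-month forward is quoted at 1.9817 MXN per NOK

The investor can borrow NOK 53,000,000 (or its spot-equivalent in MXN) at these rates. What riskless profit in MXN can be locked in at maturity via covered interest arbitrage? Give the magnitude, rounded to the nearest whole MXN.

T = 9/12 years.
Keep in NOK, deliver into the forward: 53,000,000·1.014775·1.9817 = MXN 106,581,919.73.
Swap to MXN now, deposit: 53,000,000·1.8300·1.069825 = MXN 103,762,326.75.
The quoted forward overvalues NOK, so borrow MXN, buy NOK at spot, deposit the NOK at 1.97%, and sell the proceeds forward at 1.9817.
Profit = 106,581,919.73 − 103,762,326.75 = MXN 2,819,593.

MXN 2,819,593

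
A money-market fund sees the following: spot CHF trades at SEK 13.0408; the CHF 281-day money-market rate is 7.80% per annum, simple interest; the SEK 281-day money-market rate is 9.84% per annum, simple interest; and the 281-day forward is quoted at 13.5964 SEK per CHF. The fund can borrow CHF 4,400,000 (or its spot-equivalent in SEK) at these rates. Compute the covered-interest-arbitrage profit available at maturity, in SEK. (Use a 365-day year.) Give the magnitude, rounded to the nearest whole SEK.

SEK 1,690,282

T = 281/365 years.
Invest the CHF and cover forward: 4,400,000 × 1.0600493151 × 13.5964 = SEK 63,416,559.83.
Convert at spot and invest in SEK: 4,400,000 × 13.0408 × 1.0757545205 = SEK 61,726,278.02.
The quoted forward overvalues CHF, so borrow SEK, buy CHF at spot, deposit the CHF at 7.80%, and sell the proceeds forward at 13.5964.
Profit = 63,416,559.83 − 61,726,278.02 = SEK 1,690,282.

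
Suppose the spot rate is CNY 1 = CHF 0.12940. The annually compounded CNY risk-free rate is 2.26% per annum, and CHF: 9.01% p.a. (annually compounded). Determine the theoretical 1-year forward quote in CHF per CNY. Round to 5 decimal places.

T = 1 year.
Growth of 1 CHF over T: (1 + 0.0901)^1 = 1.090100.
CNY accumulates by (1 + 0.0226)^1 = 1.022600.
Forward (CHF per CNY) = 0.1294 × 1.090100 / 1.022600 = 0.1379415.

0.13794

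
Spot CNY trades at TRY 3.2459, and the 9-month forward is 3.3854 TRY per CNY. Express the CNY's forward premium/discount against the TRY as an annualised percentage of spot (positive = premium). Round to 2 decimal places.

+5.73%

T = 9/12 years.
Period premium: (3.3854 − 3.2459)/3.2459 = 0.0429773.
Per annum: 0.0429773 / (9/12) = 0.057303 = 5.73%.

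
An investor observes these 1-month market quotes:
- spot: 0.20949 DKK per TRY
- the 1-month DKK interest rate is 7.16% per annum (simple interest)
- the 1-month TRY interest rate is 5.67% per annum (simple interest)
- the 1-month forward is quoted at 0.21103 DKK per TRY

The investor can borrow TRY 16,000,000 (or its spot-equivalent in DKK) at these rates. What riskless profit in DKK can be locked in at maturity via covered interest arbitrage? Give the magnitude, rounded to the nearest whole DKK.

T = 1/12 years.
Route A — deposit TRY, sell forward: 16,000,000 × 1.004725 × 0.21103 = DKK 3,392,433.87.
Route B — convert at spot, deposit DKK: 16,000,000 × 0.20949 × 1.005966667 = DKK 3,371,839.31.
The quoted forward overvalues TRY, so borrow DKK, buy TRY at spot, deposit the TRY at 5.67%, and sell the proceeds forward at 0.21103.
Profit = 3,392,433.87 − 3,371,839.31 = DKK 20,595.

DKK 20,595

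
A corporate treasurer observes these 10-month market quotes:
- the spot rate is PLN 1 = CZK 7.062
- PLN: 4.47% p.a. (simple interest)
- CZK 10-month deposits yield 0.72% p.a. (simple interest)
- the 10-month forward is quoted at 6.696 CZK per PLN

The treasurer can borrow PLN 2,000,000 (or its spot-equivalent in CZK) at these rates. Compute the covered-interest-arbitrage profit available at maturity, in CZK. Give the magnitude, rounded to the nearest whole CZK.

T = 10/12 years.
Invest the PLN and cover forward: 2,000,000 × 1.037250 × 6.696 = CZK 13,890,852.00.
Convert at spot and invest in CZK: 2,000,000 × 7.062 × 1.006000 = CZK 14,208,744.00.
The quoted forward undervalues PLN, so borrow PLN, convert to CZK at spot, deposit the CZK at 0.72%, and buy PLN forward at 6.696 to cover the loan.
Arbitrage profit = |13,890,852.00 − 14,208,744.00| = CZK 317,892.

CZK 317,892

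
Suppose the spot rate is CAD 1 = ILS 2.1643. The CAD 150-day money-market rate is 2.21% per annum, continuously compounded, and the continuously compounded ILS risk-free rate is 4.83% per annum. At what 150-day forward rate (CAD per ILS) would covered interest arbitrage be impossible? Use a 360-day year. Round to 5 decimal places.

0.45703

T = 150/360 years.
Growth of 1 ILS over T: e^(0.0483×150/360) = 1.0203289.
CAD growth factor: e^(0.0221×150/360) = 1.0092509.
So F = 2.1643 × 1.0203289 / 1.0092509 = 2.188056 (ILS/CAD).
Invert for CAD per ILS: 1 / 2.188056 = 0.45703.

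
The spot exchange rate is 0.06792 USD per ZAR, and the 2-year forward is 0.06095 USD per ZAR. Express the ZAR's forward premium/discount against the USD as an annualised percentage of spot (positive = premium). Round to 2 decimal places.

-5.13%

T = 2 years.
(F − S)/S = (0.06095 − 0.06792)/0.06792 = -0.1026207.
Annualise by dividing by T: -0.1026207 / 2 = -0.051310 → -5.13%.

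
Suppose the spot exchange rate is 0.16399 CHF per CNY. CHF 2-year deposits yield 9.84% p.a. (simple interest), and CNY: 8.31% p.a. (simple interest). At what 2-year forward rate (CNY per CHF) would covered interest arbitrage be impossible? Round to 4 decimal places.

T = 2 years.
CHF growth factor: 1 + 0.0984×2 = 1.196800.
CNY accumulates by 1 + 0.0831×2 = 1.166200.
Forward (CHF per CNY) = 0.16399 × 1.196800 / 1.166200 = 0.1682929.
Invert for CNY per CHF: 1 / 0.1682929 = 5.9420.

5.9420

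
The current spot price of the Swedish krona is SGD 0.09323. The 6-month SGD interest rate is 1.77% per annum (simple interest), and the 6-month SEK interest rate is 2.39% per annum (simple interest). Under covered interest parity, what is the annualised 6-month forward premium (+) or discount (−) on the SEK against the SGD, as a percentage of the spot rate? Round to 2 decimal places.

T = 6/12 years.
CIP forward (SGD per SEK) = 0.09323 × 1.008850/1.011950 = 0.09294440.
(F − S)/S ÷ T = (0.09294440 − 0.09323)/0.09323/(6/12) = -0.006127 → -0.61%.

-0.61%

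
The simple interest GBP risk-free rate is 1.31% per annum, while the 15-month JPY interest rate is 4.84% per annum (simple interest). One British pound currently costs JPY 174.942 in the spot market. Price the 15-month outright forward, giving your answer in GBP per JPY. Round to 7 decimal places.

0.0054783

T = 15/12 years.
Growth of 1 JPY over T: 1 + 0.0484×15/12 = 1.060500.
GBP growth factor: 1 + 0.0131×15/12 = 1.016375.
So F = 174.942 × 1.060500 / 1.016375 = 182.5369 (JPY/GBP).
Invert for GBP per JPY: 1 / 182.5369 = 0.0054783.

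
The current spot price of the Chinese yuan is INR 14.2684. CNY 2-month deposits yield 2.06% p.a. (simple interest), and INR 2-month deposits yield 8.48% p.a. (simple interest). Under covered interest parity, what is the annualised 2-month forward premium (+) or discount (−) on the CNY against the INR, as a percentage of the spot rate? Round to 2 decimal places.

+6.40%

T = 2/12 years.
CIP forward (INR per CNY) = 14.2684 × 1.0141333/1.0034333 = 14.4205495.
Annualised premium = (F − S)/S × (1/T) = (14.4205495 − 14.2684)/14.2684 ÷ (2/12) = 6.40%.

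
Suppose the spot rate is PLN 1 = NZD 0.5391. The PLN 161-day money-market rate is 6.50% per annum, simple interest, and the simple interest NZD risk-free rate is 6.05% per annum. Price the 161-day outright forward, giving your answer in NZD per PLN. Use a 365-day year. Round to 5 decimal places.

T = 161/365 years.
NZD accumulates by 1 + 0.0605×161/365 = 1.0266863.
PLN growth factor: 1 + 0.0650×161/365 = 1.0286712.
Forward (NZD per PLN) = 0.5391 × 1.0266863 / 1.0286712 = 0.5380598.

0.53806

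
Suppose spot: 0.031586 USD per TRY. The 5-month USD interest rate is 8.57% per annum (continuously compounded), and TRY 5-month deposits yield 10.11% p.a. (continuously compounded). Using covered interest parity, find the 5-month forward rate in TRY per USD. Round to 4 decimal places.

T = 5/12 years.
USD accumulates by e^(0.0857×5/12) = 1.03635353.
TRY accumulates by e^(0.1011×5/12) = 1.04302485.
So F = 0.031586 × 1.03635353 / 1.04302485 = 0.031383972 (USD/TRY).
Quoted the other way: 1/0.031383972 = 31.8634 TRY per USD.

31.8634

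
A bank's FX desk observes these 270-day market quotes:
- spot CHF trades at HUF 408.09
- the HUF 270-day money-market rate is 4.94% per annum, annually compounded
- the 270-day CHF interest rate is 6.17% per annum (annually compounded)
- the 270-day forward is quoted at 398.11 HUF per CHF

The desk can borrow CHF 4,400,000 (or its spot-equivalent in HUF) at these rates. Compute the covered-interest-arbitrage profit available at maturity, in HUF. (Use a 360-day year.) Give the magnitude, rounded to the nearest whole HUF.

HUF 29,586,713

T = 270/360 years.
Keep in CHF, deliver into the forward: 4,400,000·1.045926973063·398.11 = HUF 1,832,133,543.88.
Swap to HUF now, deposit: 4,400,000·408.09·1.036825798587 = HUF 1,861,720,256.64.
The quoted forward undervalues CHF, so borrow CHF, convert to HUF at spot, deposit the HUF at 4.94%, and buy CHF forward at 398.11 to cover the loan.
Profit = 1,861,720,256.64 − 1,832,133,543.88 = HUF 29,586,713.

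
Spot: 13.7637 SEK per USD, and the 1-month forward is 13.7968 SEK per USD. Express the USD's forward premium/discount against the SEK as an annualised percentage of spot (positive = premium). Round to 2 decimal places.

+2.89%

T = 1/12 years.
(F − S)/S = (13.7968 − 13.7637)/13.7637 = 0.0024049.
Annualise by dividing by T: 0.0024049 / (1/12) = 0.028859 → 2.89%.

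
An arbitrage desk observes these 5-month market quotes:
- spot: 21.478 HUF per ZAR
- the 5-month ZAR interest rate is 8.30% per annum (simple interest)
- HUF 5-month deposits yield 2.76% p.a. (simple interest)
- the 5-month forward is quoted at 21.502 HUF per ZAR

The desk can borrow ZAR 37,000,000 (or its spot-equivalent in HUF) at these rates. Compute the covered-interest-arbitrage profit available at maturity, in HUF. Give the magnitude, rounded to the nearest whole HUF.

T = 5/12 years.
Route A — deposit ZAR, sell forward: 37,000,000 × 1.03458333333 × 21.502 = HUF 823,087,600.83.
Route B — convert at spot, deposit HUF: 37,000,000 × 21.478 × 1.011500 = HUF 803,824,889.00.
The quoted forward overvalues ZAR, so borrow HUF, buy ZAR at spot, deposit the ZAR at 8.30%, and sell the proceeds forward at 21.502.
Profit = 823,087,600.83 − 803,824,889.00 = HUF 19,262,712.

HUF 19,262,712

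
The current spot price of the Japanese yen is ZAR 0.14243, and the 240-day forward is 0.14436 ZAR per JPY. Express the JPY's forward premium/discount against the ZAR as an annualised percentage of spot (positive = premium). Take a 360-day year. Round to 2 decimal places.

T = 240/360 years.
Period premium: (0.14436 − 0.14243)/0.14243 = 0.0135505.
×(1/T) gives 2.03% p.a.

+2.03%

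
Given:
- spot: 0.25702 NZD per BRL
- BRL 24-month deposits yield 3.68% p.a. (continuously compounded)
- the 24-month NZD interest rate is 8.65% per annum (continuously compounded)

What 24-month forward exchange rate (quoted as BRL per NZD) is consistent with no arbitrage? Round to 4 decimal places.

T = 2 years.
Growth of 1 NZD over T: e^(0.0865×2) = 1.1888661.
BRL accumulates by e^(0.0368×2) = 1.0763762.
So F = 0.25702 × 1.1888661 / 1.0763762 = 0.2838806 (NZD/BRL).
Quoted the other way: 1/0.2838806 = 3.5226 BRL per NZD.

3.5226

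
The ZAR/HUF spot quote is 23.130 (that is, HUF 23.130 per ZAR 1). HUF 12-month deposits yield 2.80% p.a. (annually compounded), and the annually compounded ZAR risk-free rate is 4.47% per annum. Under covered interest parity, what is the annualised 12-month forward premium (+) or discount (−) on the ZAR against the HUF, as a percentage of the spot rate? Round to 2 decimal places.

T = 1 year.
CIP forward (HUF per ZAR) = 23.13 × 1.028000/1.044700 = 22.760257.
Annualised premium = (F − S)/S × (1/T) = (22.760257 − 23.13)/23.13 ÷ 1 = -1.60%.

-1.60%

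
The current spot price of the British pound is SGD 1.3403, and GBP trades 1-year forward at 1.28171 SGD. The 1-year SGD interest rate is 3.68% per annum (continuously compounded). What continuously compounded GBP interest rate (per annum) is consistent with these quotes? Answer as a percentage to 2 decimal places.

T = 1 year.
CIP gives F = S · g_SGD/g_GBP, so g_SGD/g_GBP = 1.28171/1.3403 = 0.9562859.
The SGD side grows by e^(0.0368×1) = 1.0374855.
Hence g_GBP = 1.0849114.
Take logs: ln 1.0849114 / 1 = 0.081498, so 8.15%.

8.15%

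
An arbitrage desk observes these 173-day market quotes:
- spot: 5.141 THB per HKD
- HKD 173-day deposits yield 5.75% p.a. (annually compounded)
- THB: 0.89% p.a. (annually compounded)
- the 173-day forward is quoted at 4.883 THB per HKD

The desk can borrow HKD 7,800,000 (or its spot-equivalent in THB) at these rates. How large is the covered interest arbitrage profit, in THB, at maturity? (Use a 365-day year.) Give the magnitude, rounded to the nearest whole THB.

T = 173/365 years.
Invest the HKD and cover forward: 7,800,000 × 1.0268528978 × 4.883 = THB 39,110,157.06.
Convert at spot and invest in THB: 7,800,000 × 5.141 × 1.0042085262 = THB 40,268,561.06.
The quoted forward undervalues HKD, so borrow HKD, convert to THB at spot, deposit the THB at 0.89%, and buy HKD forward at 4.883 to cover the loan.
The gap between the two covered legs is THB 1,158,404.

THB 1,158,404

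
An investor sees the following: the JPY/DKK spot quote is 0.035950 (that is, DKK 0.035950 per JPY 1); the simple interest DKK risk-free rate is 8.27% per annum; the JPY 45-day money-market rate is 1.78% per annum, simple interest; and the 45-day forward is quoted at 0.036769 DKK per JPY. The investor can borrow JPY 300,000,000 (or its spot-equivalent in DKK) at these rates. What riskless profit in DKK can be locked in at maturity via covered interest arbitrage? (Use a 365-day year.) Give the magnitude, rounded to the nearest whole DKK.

T = 45/365 years.
Keep in JPY, deliver into the forward: 300,000,000·1.0021945205·0.036769 = DKK 11,054,907.10.
Swap to DKK now, deposit: 300,000,000·0.035950·1.0101958904 = DKK 10,894,962.68.
The quoted forward overvalues JPY, so borrow DKK, buy JPY at spot, deposit the JPY at 1.78%, and sell the proceeds forward at 0.036769.
Arbitrage profit = |11,054,907.10 − 10,894,962.68| = DKK 159,944.

DKK 159,944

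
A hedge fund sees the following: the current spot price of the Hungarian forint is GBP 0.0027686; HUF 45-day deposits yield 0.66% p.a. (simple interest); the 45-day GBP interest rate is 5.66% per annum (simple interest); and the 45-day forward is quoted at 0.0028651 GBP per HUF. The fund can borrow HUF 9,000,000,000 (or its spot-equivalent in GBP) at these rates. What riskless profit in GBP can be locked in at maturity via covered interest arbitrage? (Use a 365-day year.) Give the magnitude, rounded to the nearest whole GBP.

GBP 715,606

T = 45/365 years.
Invest the HUF and cover forward: 9,000,000,000 × 1.0008136986 × 0.0028651 = GBP 25,806,881.95.
Convert at spot and invest in GBP: 9,000,000,000 × 0.0027686 × 1.0069780822 = GBP 25,091,275.67.
The quoted forward overvalues HUF, so borrow GBP, buy HUF at spot, deposit the HUF at 0.66%, and sell the proceeds forward at 0.0028651.
Arbitrage profit = |25,806,881.95 − 25,091,275.67| = GBP 715,606.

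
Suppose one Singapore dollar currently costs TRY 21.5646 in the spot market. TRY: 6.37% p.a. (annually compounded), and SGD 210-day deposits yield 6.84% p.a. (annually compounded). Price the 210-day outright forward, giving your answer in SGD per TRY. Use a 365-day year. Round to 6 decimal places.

0.046490

T = 210/365 years.
TRY growth factor: (1 + 0.0637)^(210/365) = 1.0361681.
SGD accumulates by (1 + 0.0684)^(210/365) = 1.0387997.
So F = 21.5646 × 1.0361681 / 1.0387997 = 21.50997 (TRY/SGD).
Invert for SGD per TRY: 1 / 21.50997 = 0.046490.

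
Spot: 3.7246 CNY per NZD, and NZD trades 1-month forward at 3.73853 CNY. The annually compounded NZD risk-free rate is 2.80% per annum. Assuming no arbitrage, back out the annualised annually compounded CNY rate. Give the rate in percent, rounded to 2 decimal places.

7.51%

T = 1/12 years.
F/S = 3.73853/3.7246 = 1.0037400 = (growth of CNY) / (growth of NZD).
The NZD side grows by (1 + 0.0280)^(1/12) = 1.0023039.
So the CNY growth factor = 1.0060525.
Annualise: 1.0060525^(12/1) − 1 = 0.075097 = 7.51%.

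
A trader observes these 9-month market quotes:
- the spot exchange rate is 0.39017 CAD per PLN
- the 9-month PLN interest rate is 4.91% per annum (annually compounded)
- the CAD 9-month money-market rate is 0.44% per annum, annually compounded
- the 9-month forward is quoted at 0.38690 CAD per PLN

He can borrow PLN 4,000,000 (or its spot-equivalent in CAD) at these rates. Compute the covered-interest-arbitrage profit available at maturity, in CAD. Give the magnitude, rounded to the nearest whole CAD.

T = 9/12 years.
Route A — deposit PLN, sell forward: 4,000,000 × 1.036603487 × 0.38690 = CAD 1,604,247.56.
Route B — convert at spot, deposit CAD: 4,000,000 × 0.39017 × 1.003298188 = CAD 1,565,827.42.
The quoted forward overvalues PLN, so borrow CAD, buy PLN at spot, deposit the PLN at 4.91%, and sell the proceeds forward at 0.38690.
Arbitrage profit = |1,604,247.56 − 1,565,827.42| = CAD 38,420.

CAD 38,420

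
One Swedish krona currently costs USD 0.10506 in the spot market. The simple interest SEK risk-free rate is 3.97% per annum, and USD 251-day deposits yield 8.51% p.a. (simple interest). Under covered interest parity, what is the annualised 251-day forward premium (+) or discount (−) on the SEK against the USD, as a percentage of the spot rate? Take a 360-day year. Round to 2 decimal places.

+4.42%

T = 251/360 years.
F = S · g_USD/g_SEK = 0.10506 × 1.0593336/1.0276797 = 0.10829599.
Annualised premium = (F − S)/S × (1/T) = (0.10829599 − 0.10506)/0.10506 ÷ (251/360) = 4.42%.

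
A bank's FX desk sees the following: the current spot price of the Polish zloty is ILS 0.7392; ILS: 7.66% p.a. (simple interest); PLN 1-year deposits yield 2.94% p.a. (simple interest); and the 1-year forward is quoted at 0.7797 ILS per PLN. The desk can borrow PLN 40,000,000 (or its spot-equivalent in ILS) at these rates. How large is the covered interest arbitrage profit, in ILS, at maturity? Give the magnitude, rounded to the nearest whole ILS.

T = 1 year.
Invest the PLN and cover forward: 40,000,000 × 1.029400 × 0.7797 = ILS 32,104,927.20.
Convert at spot and invest in ILS: 40,000,000 × 0.7392 × 1.076600 = ILS 31,832,908.80.
The quoted forward overvalues PLN, so borrow ILS, buy PLN at spot, deposit the PLN at 2.94%, and sell the proceeds forward at 0.7797.
Arbitrage profit = |32,104,927.20 − 31,832,908.80| = ILS 272,018.

ILS 272,018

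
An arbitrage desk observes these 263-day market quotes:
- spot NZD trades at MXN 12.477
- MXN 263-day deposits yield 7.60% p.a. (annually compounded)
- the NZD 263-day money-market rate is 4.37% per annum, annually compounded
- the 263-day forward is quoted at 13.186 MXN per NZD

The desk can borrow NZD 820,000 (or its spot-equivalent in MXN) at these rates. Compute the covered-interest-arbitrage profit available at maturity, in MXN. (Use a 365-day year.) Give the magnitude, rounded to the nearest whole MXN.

T = 263/365 years.
Route A — deposit NZD, sell forward: 820,000 × 1.0312991755 × 13.186 = MXN 11,150,942.96.
Route B — convert at spot, deposit MXN: 820,000 × 12.477 × 1.0541981913 = MXN 10,785,649.28.
The quoted forward overvalues NZD, so borrow MXN, buy NZD at spot, deposit the NZD at 4.37%, and sell the proceeds forward at 13.186.
Profit = 11,150,942.96 − 10,785,649.28 = MXN 365,294.

MXN 365,294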